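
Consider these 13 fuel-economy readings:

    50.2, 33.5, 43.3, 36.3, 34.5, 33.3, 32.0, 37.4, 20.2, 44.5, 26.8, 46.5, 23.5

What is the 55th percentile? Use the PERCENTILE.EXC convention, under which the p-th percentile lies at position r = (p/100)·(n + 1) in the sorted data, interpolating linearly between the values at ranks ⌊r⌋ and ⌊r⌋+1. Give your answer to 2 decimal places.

Sorted: 20.2, 23.5, 26.8, 32.0, 33.3, 33.5, 34.5, 36.3, 37.4, 43.3, 44.5, 46.5, 50.2.
n = 13.
r = (55/100)·(13 + 1) = 7.7.
Rank 7 is 34.5 and rank 8 is 36.3.
Interpolate: 34.5 + 0.7·(36.3 − 34.5) = 34.5 + 0.7·1.8 = 35.76.

35.76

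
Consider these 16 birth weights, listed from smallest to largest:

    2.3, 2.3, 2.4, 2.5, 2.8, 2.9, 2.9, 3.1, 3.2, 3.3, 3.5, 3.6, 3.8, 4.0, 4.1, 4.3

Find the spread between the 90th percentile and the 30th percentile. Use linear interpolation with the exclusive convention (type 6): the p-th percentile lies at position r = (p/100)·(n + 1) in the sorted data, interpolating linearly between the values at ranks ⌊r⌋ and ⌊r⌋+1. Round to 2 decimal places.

n = 16.
P30: r = 5.1; ranks 5–6 are 2.8, 2.9; interpolating gives 2.81.
P90: r = 15.3; ranks 15–16 are 4.1, 4.3; interpolating gives 4.16.
Difference: 4.16 − 2.81 = 1.35.

1.35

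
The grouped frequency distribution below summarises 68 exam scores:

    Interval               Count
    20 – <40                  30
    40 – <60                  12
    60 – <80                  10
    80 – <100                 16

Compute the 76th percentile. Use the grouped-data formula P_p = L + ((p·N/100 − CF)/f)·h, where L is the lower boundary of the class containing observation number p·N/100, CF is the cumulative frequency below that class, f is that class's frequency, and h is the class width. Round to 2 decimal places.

79.36

N = 68; target position k = 76/100 · 68 = 51.68.
Cumulative frequencies: 30, 42, 52, 68.
Observation 51.68 falls in the class 60 – <80.
L = 60, CF = 42, f = 10, h = 20.
P76 = 60 + ((51.68 − 42)/10)·20 = 60 + 19.36 = 79.36.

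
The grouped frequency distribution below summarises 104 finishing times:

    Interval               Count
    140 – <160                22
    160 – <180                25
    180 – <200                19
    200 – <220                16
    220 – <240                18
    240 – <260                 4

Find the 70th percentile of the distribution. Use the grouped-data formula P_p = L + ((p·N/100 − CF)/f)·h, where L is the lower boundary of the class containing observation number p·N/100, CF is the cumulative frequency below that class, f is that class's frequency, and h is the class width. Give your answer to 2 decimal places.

208.50

N = 104; target position k = 70/100 · 104 = 72.8.
Cumulative frequencies: 22, 47, 66, 82, 100, 104.
Observation 72.8 falls in the class 200 – <220.
L = 200, CF = 66, f = 16, h = 20.
P70 = 200 + ((72.8 − 66)/16)·20 = 200 + 8.5 = 208.5.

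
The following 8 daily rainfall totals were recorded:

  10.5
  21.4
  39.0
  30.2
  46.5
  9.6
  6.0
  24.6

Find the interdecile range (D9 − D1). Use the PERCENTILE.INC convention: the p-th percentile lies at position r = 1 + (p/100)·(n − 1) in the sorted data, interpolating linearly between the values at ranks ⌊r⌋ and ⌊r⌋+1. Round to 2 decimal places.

32.73

Sorted: 6.0, 9.6, 10.5, 21.4, 24.6, 30.2, 39.0, 46.5.
n = 8.
P10: r = 1.7; ranks 1–2 are 6.0, 9.6; interpolating gives 8.52.
P90: r = 7.3; ranks 7–8 are 39.0, 46.5; interpolating gives 41.25.
Difference: 41.25 − 8.52 = 32.73.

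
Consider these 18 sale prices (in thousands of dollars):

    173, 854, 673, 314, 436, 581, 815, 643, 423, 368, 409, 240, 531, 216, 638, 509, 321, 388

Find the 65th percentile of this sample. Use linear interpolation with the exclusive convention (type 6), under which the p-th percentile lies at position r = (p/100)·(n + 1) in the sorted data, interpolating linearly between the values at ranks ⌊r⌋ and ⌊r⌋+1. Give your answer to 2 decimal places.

Sorted: 173, 216, 240, 314, 321, 368, 388, 409, 423, 436, 509, 531, 581, 638, 643, 673, 815, 854.
n = 18.
r = (65/100)·(18 + 1) = 12.35.
Rank 12 is 531 and rank 13 is 581.
Interpolate: 531 + 0.35·(581 − 531) = 531 + 0.35·50 = 548.5.

548.50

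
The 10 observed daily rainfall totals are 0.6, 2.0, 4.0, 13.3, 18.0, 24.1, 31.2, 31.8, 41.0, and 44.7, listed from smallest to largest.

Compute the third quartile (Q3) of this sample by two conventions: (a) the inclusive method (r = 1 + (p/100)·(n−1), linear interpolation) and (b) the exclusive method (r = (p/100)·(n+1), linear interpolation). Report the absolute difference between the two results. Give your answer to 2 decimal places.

n = 10.
(a) r = 7.75; between ranks 7 (31.2) and 8 (31.8): 31.65.
(b) r = 8.25; between ranks 8 (31.8) and 9 (41.0): 34.1.
|31.65 − 34.1| = 2.45.

2.45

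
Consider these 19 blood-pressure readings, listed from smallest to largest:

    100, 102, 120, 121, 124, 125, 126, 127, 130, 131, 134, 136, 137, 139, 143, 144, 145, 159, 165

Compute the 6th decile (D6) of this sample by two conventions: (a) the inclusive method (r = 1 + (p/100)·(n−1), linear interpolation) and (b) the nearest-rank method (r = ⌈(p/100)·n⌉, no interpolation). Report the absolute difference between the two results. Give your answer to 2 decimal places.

0.40

n = 19.
(a) r = 11.8; between ranks 11 (134) and 12 (136): 135.6.
(b) the nearest-rank method: rank 12 → 136.
|135.6 − 136| = 0.4.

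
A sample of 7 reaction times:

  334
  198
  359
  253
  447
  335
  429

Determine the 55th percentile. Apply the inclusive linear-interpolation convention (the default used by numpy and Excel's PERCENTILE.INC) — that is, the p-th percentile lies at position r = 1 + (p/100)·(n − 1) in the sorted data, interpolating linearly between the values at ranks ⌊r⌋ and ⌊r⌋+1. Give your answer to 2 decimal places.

342.20

Sorted: 198, 253, 334, 335, 359, 429, 447.
n = 7.
r = 1 + (55/100)·(7 − 1) = 1 + 3.3 = 4.3.
Rank 4 is 335 and rank 5 is 359.
Interpolate: 335 + 0.3·(359 − 335) = 335 + 0.3·24 = 342.2.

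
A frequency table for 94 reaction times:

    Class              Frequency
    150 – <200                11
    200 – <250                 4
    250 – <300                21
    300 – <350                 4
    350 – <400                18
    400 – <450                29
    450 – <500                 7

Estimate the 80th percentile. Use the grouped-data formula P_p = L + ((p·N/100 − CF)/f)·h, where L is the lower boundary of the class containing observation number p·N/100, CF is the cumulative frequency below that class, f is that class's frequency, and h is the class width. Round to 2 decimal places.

N = 94; target position k = 80/100 · 94 = 75.2.
Cumulative frequencies: 11, 15, 36, 40, 58, 87, 94.
Observation 75.2 falls in the class 400 – <450.
L = 400, CF = 58, f = 29, h = 50.
P80 = 400 + ((75.2 − 58)/29)·50 = 400 + 29.6552 = 429.655.

429.66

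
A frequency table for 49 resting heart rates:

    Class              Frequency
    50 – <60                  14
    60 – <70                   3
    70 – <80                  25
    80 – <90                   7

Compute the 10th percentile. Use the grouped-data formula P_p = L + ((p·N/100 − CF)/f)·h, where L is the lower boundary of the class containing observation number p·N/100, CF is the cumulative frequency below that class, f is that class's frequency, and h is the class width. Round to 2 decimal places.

53.50

N = 49; target position k = 10/100 · 49 = 4.9.
Cumulative frequencies: 14, 17, 42, 49.
Observation 4.9 falls in the class 50 – <60.
L = 50, CF = 0, f = 14, h = 10.
P10 = 50 + ((4.9 − 0)/14)·10 = 50 + 3.5 = 53.5.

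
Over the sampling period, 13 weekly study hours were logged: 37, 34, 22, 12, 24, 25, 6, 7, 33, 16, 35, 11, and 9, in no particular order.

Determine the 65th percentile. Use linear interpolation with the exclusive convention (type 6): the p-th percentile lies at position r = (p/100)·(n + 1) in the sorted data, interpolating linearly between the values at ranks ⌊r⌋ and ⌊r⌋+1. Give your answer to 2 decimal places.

25.80

Sorted: 6, 7, 9, 11, 12, 16, 22, 24, 25, 33, 34, 35, 37.
n = 13.
r = (65/100)·(13 + 1) = 9.1.
Rank 9 is 25 and rank 10 is 33.
Interpolate: 25 + 0.1·(33 − 25) = 25 + 0.1·8 = 25.8.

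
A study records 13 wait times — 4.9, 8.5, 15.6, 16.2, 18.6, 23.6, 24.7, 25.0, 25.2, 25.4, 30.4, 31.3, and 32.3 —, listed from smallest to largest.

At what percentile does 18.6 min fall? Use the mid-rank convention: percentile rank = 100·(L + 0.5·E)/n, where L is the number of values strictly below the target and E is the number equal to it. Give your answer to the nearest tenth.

34.6

Count below 18.6: L = 4; count equal: E = 1; n = 13.
Percentile rank = 100·(4 + 0.5·1)/13 = 100·4.5/13 = 34.62.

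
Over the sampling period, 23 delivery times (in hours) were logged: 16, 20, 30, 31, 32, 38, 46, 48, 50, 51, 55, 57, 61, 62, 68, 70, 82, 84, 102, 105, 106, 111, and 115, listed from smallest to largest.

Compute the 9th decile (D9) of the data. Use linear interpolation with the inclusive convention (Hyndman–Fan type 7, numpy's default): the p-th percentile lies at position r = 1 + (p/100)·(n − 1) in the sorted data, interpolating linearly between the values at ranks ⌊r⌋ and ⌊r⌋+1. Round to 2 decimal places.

105.80

n = 23.
r = 1 + (90/100)·(23 − 1) = 1 + 19.8 = 20.8.
Rank 20 is 105 and rank 21 is 106.
Interpolate: 105 + 0.8·(106 − 105) = 105 + 0.8·1 = 105.8.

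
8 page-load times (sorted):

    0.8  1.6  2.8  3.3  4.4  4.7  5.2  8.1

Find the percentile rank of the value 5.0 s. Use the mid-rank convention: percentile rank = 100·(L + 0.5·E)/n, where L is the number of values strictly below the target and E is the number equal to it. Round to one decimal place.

75.0

Count below 5.0: L = 6; count equal: E = 0; n = 8.
Percentile rank = 100·(6 + 0.5·0)/8 = 100·6/8 = 75.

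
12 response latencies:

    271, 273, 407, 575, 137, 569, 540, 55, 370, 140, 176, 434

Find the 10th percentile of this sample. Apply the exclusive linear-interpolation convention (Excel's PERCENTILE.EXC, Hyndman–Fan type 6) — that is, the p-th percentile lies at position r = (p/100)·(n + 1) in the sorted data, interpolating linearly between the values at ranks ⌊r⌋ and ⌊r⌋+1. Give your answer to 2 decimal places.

Sorted: 55, 137, 140, 176, 271, 273, 370, 407, 434, 540, 569, 575.
n = 12.
r = (10/100)·(12 + 1) = 1.3.
Rank 1 is 55 and rank 2 is 137.
Interpolate: 55 + 0.3·(137 − 55) = 55 + 0.3·82 = 79.6.

79.60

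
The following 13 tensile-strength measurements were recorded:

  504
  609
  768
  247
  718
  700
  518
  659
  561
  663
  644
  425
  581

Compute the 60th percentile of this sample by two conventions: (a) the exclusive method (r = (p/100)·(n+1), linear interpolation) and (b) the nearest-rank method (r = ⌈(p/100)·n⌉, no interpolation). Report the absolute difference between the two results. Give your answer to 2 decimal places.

6.00

Sorted: 247, 425, 504, 518, 561, 581, 609, 644, 659, 663, 700, 718, 768.
n = 13.
(a) r = 8.4; between ranks 8 (644) and 9 (659): 650.
(b) the nearest-rank method: rank 8 → 644.
|650 − 644| = 6.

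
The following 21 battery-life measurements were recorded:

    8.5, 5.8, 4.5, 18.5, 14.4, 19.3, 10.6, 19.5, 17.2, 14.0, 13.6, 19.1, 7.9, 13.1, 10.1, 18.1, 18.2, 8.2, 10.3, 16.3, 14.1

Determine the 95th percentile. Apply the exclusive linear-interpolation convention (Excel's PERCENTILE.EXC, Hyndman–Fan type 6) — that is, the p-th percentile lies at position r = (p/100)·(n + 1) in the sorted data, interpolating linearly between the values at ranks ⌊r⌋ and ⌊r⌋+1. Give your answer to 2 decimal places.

Sorted: 4.5, 5.8, 7.9, 8.2, 8.5, 10.1, 10.3, 10.6, 13.1, 13.6, 14.0, 14.1, 14.4, 16.3, 17.2, 18.1, 18.2, 18.5, 19.1, 19.3, 19.5.
n = 21.
r = (95/100)·(21 + 1) = 20.9.
Rank 20 is 19.3 and rank 21 is 19.5.
Interpolate: 19.3 + 0.9·(19.5 − 19.3) = 19.3 + 0.9·0.2 = 19.48.

19.48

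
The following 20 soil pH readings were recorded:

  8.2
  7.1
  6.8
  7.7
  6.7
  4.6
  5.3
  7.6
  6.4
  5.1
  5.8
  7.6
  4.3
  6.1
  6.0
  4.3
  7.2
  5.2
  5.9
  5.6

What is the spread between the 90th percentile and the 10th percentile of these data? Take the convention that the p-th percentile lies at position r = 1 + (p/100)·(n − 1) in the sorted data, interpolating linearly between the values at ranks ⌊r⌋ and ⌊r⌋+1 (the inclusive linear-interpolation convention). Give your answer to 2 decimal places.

3.04

Sorted: 4.3, 4.3, 4.6, 5.1, 5.2, 5.3, 5.6, 5.8, 5.9, 6.0, 6.1, 6.4, 6.7, 6.8, 7.1, 7.2, 7.6, 7.6, 7.7, 8.2.
n = 20.
P10: r = 2.9; ranks 2–3 are 4.3, 4.6; interpolating gives 4.57.
P90: r = 18.1; ranks 18–19 are 7.6, 7.7; interpolating gives 7.61.
Difference: 7.61 − 4.57 = 3.04.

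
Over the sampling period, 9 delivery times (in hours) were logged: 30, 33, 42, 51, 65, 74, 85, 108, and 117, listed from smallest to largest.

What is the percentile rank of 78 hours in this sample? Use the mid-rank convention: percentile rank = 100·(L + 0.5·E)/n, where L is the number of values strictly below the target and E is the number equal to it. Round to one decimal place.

Count below 78: L = 6; count equal: E = 0; n = 9.
Percentile rank = 100·(6 + 0.5·0)/9 = 100·6/9 = 66.67.

66.7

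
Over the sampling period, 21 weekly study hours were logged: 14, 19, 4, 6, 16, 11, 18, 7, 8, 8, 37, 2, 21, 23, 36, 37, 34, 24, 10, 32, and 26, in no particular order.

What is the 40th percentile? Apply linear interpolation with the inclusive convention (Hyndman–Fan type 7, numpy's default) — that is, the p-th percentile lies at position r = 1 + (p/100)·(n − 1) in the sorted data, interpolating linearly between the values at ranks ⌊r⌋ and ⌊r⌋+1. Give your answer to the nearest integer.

Sorted: 2, 4, 6, 7, 8, 8, 10, 11, 14, 16, 18, 19, 21, 23, 24, 26, 32, 34, 36, 37, 37.
n = 21.
r = 1 + (40/100)·(21 − 1) = 1 + 8 = 9.
r is an integer, so P40 is the value at rank 9: 14.

14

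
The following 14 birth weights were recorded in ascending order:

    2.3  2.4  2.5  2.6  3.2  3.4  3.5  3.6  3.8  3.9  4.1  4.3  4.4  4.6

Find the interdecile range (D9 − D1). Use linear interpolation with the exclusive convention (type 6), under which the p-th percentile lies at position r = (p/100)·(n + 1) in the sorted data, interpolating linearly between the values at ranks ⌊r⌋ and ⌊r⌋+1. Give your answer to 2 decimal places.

2.15

n = 14.
P10: r = 1.5; ranks 1–2 are 2.3, 2.4; interpolating gives 2.35.
P90: r = 13.5; ranks 13–14 are 4.4, 4.6; interpolating gives 4.5.
Difference: 4.5 − 2.35 = 2.15.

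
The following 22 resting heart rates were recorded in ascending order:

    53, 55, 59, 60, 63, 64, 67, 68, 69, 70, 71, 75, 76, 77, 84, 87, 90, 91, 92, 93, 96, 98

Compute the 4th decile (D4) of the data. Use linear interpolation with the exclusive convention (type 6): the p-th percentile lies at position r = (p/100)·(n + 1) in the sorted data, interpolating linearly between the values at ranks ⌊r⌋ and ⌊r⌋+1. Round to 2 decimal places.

n = 22.
r = (40/100)·(22 + 1) = 9.2.
Rank 9 is 69 and rank 10 is 70.
Interpolate: 69 + 0.2·(70 − 69) = 69 + 0.2·1 = 69.2.

69.20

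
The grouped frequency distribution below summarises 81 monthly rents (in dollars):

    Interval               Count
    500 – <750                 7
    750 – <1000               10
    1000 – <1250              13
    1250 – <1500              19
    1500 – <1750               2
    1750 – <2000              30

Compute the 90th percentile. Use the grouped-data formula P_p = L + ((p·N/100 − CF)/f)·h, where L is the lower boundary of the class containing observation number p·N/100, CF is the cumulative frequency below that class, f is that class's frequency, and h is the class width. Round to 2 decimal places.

1932.50

N = 81; target position k = 90/100 · 81 = 72.9.
Cumulative frequencies: 7, 17, 30, 49, 51, 81.
Observation 72.9 falls in the class 1750 – <2000.
L = 1750, CF = 51, f = 30, h = 250.
P90 = 1750 + ((72.9 − 51)/30)·250 = 1750 + 182.5 = 1932.5.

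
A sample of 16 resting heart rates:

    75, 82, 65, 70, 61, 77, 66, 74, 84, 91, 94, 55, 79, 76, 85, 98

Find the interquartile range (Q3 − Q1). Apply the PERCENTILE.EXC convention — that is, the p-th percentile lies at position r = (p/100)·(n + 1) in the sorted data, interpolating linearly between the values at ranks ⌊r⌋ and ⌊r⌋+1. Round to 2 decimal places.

Sorted: 55, 61, 65, 66, 70, 74, 75, 76, 77, 79, 82, 84, 85, 91, 94, 98.
n = 16.
P25: r = 4.25; ranks 4–5 are 66, 70; interpolating gives 67.
P75: r = 12.75; ranks 12–13 are 84, 85; interpolating gives 84.75.
Difference: 84.75 − 67 = 17.75.

17.75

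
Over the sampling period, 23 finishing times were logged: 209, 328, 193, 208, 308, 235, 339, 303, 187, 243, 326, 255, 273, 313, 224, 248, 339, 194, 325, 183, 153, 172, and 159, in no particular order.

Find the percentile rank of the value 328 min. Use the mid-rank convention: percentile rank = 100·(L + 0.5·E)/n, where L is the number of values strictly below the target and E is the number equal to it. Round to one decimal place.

Sorted: 153, 159, 172, 183, 187, 193, 194, 208, 209, 224, 235, 243, 248, 255, 273, 303, 308, 313, 325, 326, 328, 339, 339.
Count below 328: L = 20; count equal: E = 1; n = 23.
Percentile rank = 100·(20 + 0.5·1)/23 = 100·20.5/23 = 89.13.

89.1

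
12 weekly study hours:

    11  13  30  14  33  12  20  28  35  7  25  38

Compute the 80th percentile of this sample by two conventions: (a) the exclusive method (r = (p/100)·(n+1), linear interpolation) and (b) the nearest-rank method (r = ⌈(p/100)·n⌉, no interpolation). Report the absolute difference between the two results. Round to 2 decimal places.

Sorted: 7, 11, 12, 13, 14, 20, 25, 28, 30, 33, 35, 38.
n = 12.
(a) r = 10.4; between ranks 10 (33) and 11 (35): 33.8.
(b) the nearest-rank method: rank 10 → 33.
|33.8 − 33| = 0.8.

0.80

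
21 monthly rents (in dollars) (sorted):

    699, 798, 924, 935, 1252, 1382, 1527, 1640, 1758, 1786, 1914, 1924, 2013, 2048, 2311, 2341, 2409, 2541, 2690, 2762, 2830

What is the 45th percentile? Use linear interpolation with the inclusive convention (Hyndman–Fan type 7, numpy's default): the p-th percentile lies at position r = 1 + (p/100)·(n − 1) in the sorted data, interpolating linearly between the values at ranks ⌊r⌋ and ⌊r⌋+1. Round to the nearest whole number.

n = 21.
r = 1 + (45/100)·(21 − 1) = 1 + 9 = 10.
r is an integer, so P45 is the value at rank 10: 1786.

1786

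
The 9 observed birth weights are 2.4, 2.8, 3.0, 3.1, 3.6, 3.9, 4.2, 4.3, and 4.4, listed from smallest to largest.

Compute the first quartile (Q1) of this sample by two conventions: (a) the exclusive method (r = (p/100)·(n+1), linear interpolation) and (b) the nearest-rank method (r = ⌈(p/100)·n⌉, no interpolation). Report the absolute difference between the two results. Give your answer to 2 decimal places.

n = 9.
(a) r = 2.5; between ranks 2 (2.8) and 3 (3.0): 2.9.
(b) the nearest-rank method: rank 3 → 3.
|2.9 − 3| = 0.1.

0.10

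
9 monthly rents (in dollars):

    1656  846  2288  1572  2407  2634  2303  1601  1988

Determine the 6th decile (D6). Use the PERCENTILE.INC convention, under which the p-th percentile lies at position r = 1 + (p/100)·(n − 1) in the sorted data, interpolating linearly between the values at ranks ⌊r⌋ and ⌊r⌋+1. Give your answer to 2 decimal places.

2228.00

Sorted: 846, 1572, 1601, 1656, 1988, 2288, 2303, 2407, 2634.
n = 9.
r = 1 + (60/100)·(9 − 1) = 1 + 4.8 = 5.8.
Rank 5 is 1988 and rank 6 is 2288.
Interpolate: 1988 + 0.8·(2288 − 1988) = 1988 + 0.8·300 = 2228.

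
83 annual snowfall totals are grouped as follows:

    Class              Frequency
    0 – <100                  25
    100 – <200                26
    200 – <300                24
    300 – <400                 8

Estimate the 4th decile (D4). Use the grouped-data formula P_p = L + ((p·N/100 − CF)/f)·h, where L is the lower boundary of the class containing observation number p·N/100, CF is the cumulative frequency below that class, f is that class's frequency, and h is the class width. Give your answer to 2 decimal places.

131.54

N = 83; target position k = 40/100 · 83 = 33.2.
Cumulative frequencies: 25, 51, 75, 83.
Observation 33.2 falls in the class 100 – <200.
L = 100, CF = 25, f = 26, h = 100.
P40 = 100 + ((33.2 − 25)/26)·100 = 100 + 31.5385 = 131.538.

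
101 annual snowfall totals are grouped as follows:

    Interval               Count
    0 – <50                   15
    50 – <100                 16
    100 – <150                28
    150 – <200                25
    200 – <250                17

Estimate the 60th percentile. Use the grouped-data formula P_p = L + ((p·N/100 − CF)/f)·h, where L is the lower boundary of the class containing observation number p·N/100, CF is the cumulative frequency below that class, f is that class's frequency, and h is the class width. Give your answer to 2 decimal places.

153.20

N = 101; target position k = 60/100 · 101 = 60.6.
Cumulative frequencies: 15, 31, 59, 84, 101.
Observation 60.6 falls in the class 150 – <200.
L = 150, CF = 59, f = 25, h = 50.
P60 = 150 + ((60.6 − 59)/25)·50 = 150 + 3.2 = 153.2.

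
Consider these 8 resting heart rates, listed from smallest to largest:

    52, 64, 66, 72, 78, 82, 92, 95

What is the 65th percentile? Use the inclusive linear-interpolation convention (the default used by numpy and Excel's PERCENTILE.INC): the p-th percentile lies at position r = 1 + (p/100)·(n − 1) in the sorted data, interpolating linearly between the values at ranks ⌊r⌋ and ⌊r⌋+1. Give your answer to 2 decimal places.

80.20

n = 8.
r = 1 + (65/100)·(8 − 1) = 1 + 4.55 = 5.55.
Rank 5 is 78 and rank 6 is 82.
Interpolate: 78 + 0.55·(82 − 78) = 78 + 0.55·4 = 80.2.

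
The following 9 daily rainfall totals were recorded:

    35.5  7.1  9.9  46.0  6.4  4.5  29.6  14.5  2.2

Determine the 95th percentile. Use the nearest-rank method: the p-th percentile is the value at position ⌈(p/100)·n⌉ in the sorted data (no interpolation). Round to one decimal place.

Sorted: 2.2, 4.5, 6.4, 7.1, 9.9, 14.5, 29.6, 35.5, 46.0.
n = 9.
Position = ⌈95/100 · 9⌉ = ⌈8.55⌉ = 9.
The value at rank 9 is 46.0.

46.0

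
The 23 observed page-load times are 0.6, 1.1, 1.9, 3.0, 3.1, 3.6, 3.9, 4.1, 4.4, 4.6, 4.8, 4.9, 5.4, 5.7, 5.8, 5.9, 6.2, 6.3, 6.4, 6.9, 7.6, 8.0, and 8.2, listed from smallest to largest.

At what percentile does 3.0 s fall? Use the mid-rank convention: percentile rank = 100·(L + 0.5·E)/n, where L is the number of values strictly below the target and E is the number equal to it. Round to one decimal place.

Count below 3.0: L = 3; count equal: E = 1; n = 23.
Percentile rank = 100·(3 + 0.5·1)/23 = 100·3.5/23 = 15.22.

15.2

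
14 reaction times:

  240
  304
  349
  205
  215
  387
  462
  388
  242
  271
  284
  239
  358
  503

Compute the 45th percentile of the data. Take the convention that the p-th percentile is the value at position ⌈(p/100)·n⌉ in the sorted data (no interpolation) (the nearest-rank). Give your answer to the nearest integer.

Sorted: 205, 215, 239, 240, 242, 271, 284, 304, 349, 358, 387, 388, 462, 503.
n = 14.
Position = ⌈45/100 · 14⌉ = ⌈6.3⌉ = 7.
The value at rank 7 is 284.

284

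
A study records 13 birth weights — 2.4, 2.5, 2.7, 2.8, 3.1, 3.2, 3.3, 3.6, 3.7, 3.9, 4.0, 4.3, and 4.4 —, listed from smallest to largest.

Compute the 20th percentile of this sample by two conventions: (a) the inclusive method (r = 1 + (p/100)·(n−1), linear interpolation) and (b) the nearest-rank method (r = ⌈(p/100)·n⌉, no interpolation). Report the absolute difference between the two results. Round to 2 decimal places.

n = 13.
(a) r = 3.4; between ranks 3 (2.7) and 4 (2.8): 2.74.
(b) the nearest-rank method: rank 3 → 2.7.
|2.74 − 2.7| = 0.04.

0.04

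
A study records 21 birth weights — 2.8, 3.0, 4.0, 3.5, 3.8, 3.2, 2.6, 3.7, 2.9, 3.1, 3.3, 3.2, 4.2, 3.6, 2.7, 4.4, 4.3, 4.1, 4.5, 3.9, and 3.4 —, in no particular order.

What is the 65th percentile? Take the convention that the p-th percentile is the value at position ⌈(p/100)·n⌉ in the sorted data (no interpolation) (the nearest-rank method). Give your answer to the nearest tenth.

3.8

Sorted: 2.6, 2.7, 2.8, 2.9, 3.0, 3.1, 3.2, 3.2, 3.3, 3.4, 3.5, 3.6, 3.7, 3.8, 3.9, 4.0, 4.1, 4.2, 4.3, 4.4, 4.5.
n = 21.
Position = ⌈65/100 · 21⌉ = ⌈13.65⌉ = 14.
The value at rank 14 is 3.8.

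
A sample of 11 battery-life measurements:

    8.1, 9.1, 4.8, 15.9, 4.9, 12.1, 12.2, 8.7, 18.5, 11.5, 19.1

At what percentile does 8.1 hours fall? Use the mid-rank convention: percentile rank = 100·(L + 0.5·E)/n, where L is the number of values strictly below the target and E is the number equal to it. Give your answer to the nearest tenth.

Sorted: 4.8, 4.9, 8.1, 8.7, 9.1, 11.5, 12.1, 12.2, 15.9, 18.5, 19.1.
Count below 8.1: L = 2; count equal: E = 1; n = 11.
Percentile rank = 100·(2 + 0.5·1)/11 = 100·2.5/11 = 22.73.

22.7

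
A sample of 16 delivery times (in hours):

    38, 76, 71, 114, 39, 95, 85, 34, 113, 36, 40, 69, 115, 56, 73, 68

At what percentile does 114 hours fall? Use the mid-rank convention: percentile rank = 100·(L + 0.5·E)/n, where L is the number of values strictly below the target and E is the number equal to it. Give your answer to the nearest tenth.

Sorted: 34, 36, 38, 39, 40, 56, 68, 69, 71, 73, 76, 85, 95, 113, 114, 115.
Count below 114: L = 14; count equal: E = 1; n = 16.
Percentile rank = 100·(14 + 0.5·1)/16 = 100·14.5/16 = 90.62.

90.6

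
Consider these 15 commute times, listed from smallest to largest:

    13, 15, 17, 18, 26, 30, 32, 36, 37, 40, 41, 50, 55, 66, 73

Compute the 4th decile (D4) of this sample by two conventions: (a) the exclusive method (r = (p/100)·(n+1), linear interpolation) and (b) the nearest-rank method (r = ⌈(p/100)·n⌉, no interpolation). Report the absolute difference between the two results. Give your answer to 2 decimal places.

n = 15.
(a) r = 6.4; between ranks 6 (30) and 7 (32): 30.8.
(b) the nearest-rank method: rank 6 → 30.
|30.8 − 30| = 0.8.

0.80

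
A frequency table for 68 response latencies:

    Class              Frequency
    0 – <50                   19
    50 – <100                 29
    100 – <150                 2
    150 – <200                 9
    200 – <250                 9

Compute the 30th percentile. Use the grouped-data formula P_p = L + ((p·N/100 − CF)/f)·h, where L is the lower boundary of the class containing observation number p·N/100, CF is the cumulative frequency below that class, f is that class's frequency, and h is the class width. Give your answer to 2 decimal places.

52.41

N = 68; target position k = 30/100 · 68 = 20.4.
Cumulative frequencies: 19, 48, 50, 59, 68.
Observation 20.4 falls in the class 50 – <100.
L = 50, CF = 19, f = 29, h = 50.
P30 = 50 + ((20.4 − 19)/29)·50 = 50 + 2.41379 = 52.4138.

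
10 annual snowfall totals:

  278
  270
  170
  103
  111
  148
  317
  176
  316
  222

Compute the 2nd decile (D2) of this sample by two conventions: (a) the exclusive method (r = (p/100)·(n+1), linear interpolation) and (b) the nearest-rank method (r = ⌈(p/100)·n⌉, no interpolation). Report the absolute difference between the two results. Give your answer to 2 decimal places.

Sorted: 103, 111, 148, 170, 176, 222, 270, 278, 316, 317.
n = 10.
(a) r = 2.2; between ranks 2 (111) and 3 (148): 118.4.
(b) the nearest-rank method: rank 2 → 111.
|118.4 − 111| = 7.4.

7.40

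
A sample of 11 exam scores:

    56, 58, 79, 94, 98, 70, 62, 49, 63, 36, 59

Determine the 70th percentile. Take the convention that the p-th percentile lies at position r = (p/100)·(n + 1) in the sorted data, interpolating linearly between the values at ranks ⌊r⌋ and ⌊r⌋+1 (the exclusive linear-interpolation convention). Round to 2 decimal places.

Sorted: 36, 49, 56, 58, 59, 62, 63, 70, 79, 94, 98.
n = 11.
r = (70/100)·(11 + 1) = 8.4.
Rank 8 is 70 and rank 9 is 79.
Interpolate: 70 + 0.4·(79 − 70) = 70 + 0.4·9 = 73.6.

73.60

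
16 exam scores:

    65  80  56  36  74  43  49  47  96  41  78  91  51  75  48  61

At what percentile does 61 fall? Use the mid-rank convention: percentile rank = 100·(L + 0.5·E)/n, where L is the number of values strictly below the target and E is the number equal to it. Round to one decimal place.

Sorted: 36, 41, 43, 47, 48, 49, 51, 56, 61, 65, 74, 75, 78, 80, 91, 96.
Count below 61: L = 8; count equal: E = 1; n = 16.
Percentile rank = 100·(8 + 0.5·1)/16 = 100·8.5/16 = 53.12.

53.1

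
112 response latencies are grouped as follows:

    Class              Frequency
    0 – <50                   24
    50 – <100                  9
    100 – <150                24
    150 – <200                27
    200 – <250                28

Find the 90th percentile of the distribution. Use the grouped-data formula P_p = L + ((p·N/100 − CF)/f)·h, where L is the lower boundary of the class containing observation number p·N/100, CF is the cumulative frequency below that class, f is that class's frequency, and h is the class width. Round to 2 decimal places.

N = 112; target position k = 90/100 · 112 = 100.8.
Cumulative frequencies: 24, 33, 57, 84, 112.
Observation 100.8 falls in the class 200 – <250.
L = 200, CF = 84, f = 28, h = 50.
P90 = 200 + ((100.8 − 84)/28)·50 = 200 + 30 = 230.

230.00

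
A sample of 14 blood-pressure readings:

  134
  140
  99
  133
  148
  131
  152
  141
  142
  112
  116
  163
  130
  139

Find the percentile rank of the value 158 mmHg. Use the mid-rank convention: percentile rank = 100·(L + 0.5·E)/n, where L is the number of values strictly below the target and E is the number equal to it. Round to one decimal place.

Sorted: 99, 112, 116, 130, 131, 133, 134, 139, 140, 141, 142, 148, 152, 163.
Count below 158: L = 13; count equal: E = 0; n = 14.
Percentile rank = 100·(13 + 0.5·0)/14 = 100·13/14 = 92.86.

92.9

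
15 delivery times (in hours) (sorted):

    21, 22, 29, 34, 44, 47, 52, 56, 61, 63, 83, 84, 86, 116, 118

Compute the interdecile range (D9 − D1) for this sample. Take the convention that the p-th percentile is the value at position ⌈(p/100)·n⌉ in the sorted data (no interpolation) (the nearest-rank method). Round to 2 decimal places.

94.00

n = 15.
P10: rank ⌈10/100·15⌉ = 2 → 22.
P90: rank ⌈90/100·15⌉ = 14 → 116.
Difference: 116 − 22 = 94.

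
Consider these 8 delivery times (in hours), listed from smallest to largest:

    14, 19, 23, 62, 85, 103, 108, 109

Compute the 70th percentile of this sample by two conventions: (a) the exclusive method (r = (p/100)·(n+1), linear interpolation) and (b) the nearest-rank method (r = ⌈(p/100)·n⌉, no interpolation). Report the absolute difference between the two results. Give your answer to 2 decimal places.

1.50

n = 8.
(a) r = 6.3; between ranks 6 (103) and 7 (108): 104.5.
(b) the nearest-rank method: rank 6 → 103.
|104.5 − 103| = 1.5.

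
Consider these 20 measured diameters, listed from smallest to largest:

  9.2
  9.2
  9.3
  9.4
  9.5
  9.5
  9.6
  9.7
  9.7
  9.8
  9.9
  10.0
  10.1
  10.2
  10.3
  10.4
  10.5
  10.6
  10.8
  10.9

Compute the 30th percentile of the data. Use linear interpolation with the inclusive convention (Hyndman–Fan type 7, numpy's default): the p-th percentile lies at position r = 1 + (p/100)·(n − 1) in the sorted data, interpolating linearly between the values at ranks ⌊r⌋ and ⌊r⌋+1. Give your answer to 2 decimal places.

9.57

n = 20.
r = 1 + (30/100)·(20 − 1) = 1 + 5.7 = 6.7.
Rank 6 is 9.5 and rank 7 is 9.6.
Interpolate: 9.5 + 0.7·(9.6 − 9.5) = 9.5 + 0.7·0.1 = 9.57.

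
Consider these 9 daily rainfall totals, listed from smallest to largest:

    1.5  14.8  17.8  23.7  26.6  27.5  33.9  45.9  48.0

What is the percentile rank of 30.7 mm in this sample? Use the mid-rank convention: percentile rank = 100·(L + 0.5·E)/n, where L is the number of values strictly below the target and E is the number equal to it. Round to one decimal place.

Count below 30.7: L = 6; count equal: E = 0; n = 9.
Percentile rank = 100·(6 + 0.5·0)/9 = 100·6/9 = 66.67.

66.7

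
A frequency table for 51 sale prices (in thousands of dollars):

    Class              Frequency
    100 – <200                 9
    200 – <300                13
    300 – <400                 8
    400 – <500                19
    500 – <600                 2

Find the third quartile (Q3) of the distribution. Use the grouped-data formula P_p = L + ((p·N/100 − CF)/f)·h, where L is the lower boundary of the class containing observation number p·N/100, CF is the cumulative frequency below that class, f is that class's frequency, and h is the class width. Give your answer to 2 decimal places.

443.42

N = 51; target position k = 75/100 · 51 = 38.25.
Cumulative frequencies: 9, 22, 30, 49, 51.
Observation 38.25 falls in the class 400 – <500.
L = 400, CF = 30, f = 19, h = 100.
P75 = 400 + ((38.25 − 30)/19)·100 = 400 + 43.4211 = 443.421.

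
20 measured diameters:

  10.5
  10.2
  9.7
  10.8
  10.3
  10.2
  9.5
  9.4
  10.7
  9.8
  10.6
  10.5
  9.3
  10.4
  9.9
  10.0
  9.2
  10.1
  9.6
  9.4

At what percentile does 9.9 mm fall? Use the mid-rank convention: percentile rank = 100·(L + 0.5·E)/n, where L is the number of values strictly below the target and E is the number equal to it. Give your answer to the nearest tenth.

Sorted: 9.2, 9.3, 9.4, 9.4, 9.5, 9.6, 9.7, 9.8, 9.9, 10.0, 10.1, 10.2, 10.2, 10.3, 10.4, 10.5, 10.5, 10.6, 10.7, 10.8.
Count below 9.9: L = 8; count equal: E = 1; n = 20.
Percentile rank = 100·(8 + 0.5·1)/20 = 100·8.5/20 = 42.5.

42.5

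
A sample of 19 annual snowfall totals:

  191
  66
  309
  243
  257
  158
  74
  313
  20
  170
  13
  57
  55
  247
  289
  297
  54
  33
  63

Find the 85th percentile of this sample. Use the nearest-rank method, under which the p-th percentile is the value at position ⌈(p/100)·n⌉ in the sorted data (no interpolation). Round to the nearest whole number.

Sorted: 13, 20, 33, 54, 55, 57, 63, 66, 74, 158, 170, 191, 243, 247, 257, 289, 297, 309, 313.
n = 19.
Position = ⌈85/100 · 19⌉ = ⌈16.15⌉ = 17.
The value at rank 17 is 297.

297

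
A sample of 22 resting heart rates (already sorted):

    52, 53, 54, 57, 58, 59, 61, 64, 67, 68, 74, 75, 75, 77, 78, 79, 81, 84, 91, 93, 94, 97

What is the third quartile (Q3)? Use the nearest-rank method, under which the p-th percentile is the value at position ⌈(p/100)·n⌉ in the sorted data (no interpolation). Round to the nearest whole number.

n = 22.
Position = ⌈75/100 · 22⌉ = ⌈16.5⌉ = 17.
The value at rank 17 is 81.

81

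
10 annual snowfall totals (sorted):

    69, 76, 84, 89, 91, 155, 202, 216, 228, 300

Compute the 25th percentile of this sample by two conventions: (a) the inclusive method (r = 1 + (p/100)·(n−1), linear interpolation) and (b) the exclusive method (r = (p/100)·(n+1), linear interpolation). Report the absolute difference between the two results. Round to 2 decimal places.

n = 10.
(a) r = 3.25; between ranks 3 (84) and 4 (89): 85.25.
(b) r = 2.75; between ranks 2 (76) and 3 (84): 82.
|85.25 − 82| = 3.25.

3.25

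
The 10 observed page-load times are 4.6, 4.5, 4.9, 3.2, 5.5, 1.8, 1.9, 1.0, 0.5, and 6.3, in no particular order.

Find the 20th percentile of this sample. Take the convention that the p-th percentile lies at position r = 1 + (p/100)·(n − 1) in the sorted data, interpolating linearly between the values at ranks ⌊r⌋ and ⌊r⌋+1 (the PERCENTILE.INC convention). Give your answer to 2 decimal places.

Sorted: 0.5, 1.0, 1.8, 1.9, 3.2, 4.5, 4.6, 4.9, 5.5, 6.3.
n = 10.
r = 1 + (20/100)·(10 − 1) = 1 + 1.8 = 2.8.
Rank 2 is 1.0 and rank 3 is 1.8.
Interpolate: 1.0 + 0.8·(1.8 − 1.0) = 1.0 + 0.8·0.8 = 1.64.

1.64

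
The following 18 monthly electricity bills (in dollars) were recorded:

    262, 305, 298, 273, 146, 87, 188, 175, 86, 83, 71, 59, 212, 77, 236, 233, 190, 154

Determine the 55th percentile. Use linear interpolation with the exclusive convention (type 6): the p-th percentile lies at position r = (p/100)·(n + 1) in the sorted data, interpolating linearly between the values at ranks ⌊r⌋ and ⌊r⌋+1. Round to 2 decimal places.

188.90

Sorted: 59, 71, 77, 83, 86, 87, 146, 154, 175, 188, 190, 212, 233, 236, 262, 273, 298, 305.
n = 18.
r = (55/100)·(18 + 1) = 10.45.
Rank 10 is 188 and rank 11 is 190.
Interpolate: 188 + 0.45·(190 − 188) = 188 + 0.45·2 = 188.9.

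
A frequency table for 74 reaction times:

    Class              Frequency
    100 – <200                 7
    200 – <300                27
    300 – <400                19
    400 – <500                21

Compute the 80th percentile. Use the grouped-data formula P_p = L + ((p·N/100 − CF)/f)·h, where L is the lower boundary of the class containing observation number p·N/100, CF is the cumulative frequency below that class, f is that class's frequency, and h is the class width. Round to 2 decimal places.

429.52

N = 74; target position k = 80/100 · 74 = 59.2.
Cumulative frequencies: 7, 34, 53, 74.
Observation 59.2 falls in the class 400 – <500.
L = 400, CF = 53, f = 21, h = 100.
P80 = 400 + ((59.2 − 53)/21)·100 = 400 + 29.5238 = 429.524.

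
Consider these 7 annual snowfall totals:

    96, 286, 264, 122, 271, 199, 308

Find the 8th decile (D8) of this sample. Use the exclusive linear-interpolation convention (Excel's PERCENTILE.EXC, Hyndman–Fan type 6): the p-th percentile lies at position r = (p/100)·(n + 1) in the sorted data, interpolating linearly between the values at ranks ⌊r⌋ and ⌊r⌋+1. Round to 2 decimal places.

Sorted: 96, 122, 199, 264, 271, 286, 308.
n = 7.
r = (80/100)·(7 + 1) = 6.4.
Rank 6 is 286 and rank 7 is 308.
Interpolate: 286 + 0.4·(308 − 286) = 286 + 0.4·22 = 294.8.

294.80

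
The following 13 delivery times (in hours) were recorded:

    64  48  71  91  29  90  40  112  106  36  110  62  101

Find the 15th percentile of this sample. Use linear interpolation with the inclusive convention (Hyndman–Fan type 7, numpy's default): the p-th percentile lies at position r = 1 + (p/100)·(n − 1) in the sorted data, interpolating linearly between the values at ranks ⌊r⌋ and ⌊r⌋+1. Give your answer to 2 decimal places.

39.20

Sorted: 29, 36, 40, 48, 62, 64, 71, 90, 91, 101, 106, 110, 112.
n = 13.
r = 1 + (15/100)·(13 − 1) = 1 + 1.8 = 2.8.
Rank 2 is 36 and rank 3 is 40.
Interpolate: 36 + 0.8·(40 − 36) = 36 + 0.8·4 = 39.2.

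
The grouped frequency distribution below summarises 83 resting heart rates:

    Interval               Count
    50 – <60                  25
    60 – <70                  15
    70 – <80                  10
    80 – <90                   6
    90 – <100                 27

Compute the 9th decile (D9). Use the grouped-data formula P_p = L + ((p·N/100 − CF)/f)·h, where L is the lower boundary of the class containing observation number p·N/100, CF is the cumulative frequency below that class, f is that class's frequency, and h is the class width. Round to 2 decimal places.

96.93

N = 83; target position k = 90/100 · 83 = 74.7.
Cumulative frequencies: 25, 40, 50, 56, 83.
Observation 74.7 falls in the class 90 – <100.
L = 90, CF = 56, f = 27, h = 10.
P90 = 90 + ((74.7 − 56)/27)·10 = 90 + 6.92593 = 96.9259.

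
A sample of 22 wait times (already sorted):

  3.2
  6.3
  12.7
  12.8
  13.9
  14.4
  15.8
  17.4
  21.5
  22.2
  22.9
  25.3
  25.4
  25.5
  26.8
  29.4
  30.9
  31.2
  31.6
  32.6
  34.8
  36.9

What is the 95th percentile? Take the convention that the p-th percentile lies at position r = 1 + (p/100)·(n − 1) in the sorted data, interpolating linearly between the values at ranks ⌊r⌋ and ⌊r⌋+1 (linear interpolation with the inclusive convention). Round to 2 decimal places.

34.69

n = 22.
r = 1 + (95/100)·(22 − 1) = 1 + 19.95 = 20.95.
Rank 20 is 32.6 and rank 21 is 34.8.
Interpolate: 32.6 + 0.95·(34.8 − 32.6) = 32.6 + 0.95·2.2 = 34.69.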